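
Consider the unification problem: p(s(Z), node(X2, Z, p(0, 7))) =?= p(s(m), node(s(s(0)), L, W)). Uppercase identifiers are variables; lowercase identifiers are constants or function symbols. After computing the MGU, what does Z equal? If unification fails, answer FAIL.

m

Decompose p/2: s(Z) =?= s(m),  node(X2, Z, p(0, 7)) =?= node(s(s(0)), L, W).
Decompose s/1: Z =?= m.
Bind Z := m; substituting into the remaining equation gives: node(X2, m, p(0, 7)) =?= node(s(s(0)), L, W).
Decompose node/3: X2 =?= s(s(0)),  m =?= L,  p(0, 7) =?= W.
Bind X2 := s(s(0)); no other remaining equation mentions X2.
Bind L := m; no other remaining equation mentions L.
Bind W := p(0, 7).
MGU = { Z := m, X2 := s(s(0)), L := m, W := p(0, 7) }, so Z := m.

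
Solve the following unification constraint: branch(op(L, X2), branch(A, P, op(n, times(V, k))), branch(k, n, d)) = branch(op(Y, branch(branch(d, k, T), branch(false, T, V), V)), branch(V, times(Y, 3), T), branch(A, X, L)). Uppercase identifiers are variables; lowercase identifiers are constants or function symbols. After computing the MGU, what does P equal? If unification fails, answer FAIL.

times(d, 3)

Decompose branch/3: op(L, X2) = op(Y, branch(branch(d, k, T), branch(false, T, V), V)),  branch(A, P, op(n, times(V, k))) = branch(V, times(Y, 3), T),  branch(k, n, d) = branch(A, X, L).
Decompose op/2: L = Y,  X2 = branch(branch(d, k, T), branch(false, T, V), V).
Bind L := Y; substituting into the one remaining equation that mentions L gives: branch(k, n, d) = branch(A, X, Y).
Bind X2 := branch(branch(d, k, T), branch(false, T, V), V); no other remaining equation mentions X2.
Decompose branch/3: A = V,  P = times(Y, 3),  op(n, times(V, k)) = T.
Bind A := V; substituting into the one remaining equation that mentions A gives: branch(k, n, d) = branch(V, X, Y).
Bind P := times(Y, 3); no other remaining equation mentions P.
Bind T := op(n, times(V, k)); no other remaining equation mentions T. Substituting into the earlier binding gives X2 := branch(branch(d, k, op(n, times(V, k))), branch(false, op(n, times(V, k)), V), V).
Decompose branch/3: k = V,  n = X,  d = Y.
Bind V := k; no other remaining equation mentions V. Substituting into the earlier bindings gives X2 := branch(branch(d, k, op(n, times(k, k))), branch(false, op(n, times(k, k)), k), k), A := k, T := op(n, times(k, k)).
Bind X := n; no other remaining equation mentions X.
Bind Y := d. Substituting into the earlier bindings gives L := d, P := times(d, 3).
MGU = { L := d, X2 := branch(branch(d, k, op(n, times(k, k))), branch(false, op(n, times(k, k)), k), k), A := k, P := times(d, 3), T := op(n, times(k, k)), V := k, X := n, Y := d }, so P := times(d, 3).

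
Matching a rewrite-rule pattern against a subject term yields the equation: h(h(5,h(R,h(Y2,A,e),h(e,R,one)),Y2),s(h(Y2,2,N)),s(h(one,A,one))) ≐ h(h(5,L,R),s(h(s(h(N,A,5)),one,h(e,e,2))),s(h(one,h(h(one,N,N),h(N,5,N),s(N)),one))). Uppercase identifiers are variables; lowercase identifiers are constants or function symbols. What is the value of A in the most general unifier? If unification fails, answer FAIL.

Decompose h/3: h(5,h(R,h(Y2,A,e),h(e,R,one)),Y2) ≐ h(5,L,R),  s(h(Y2,2,N)) ≐ s(h(s(h(N,A,5)),one,h(e,e,2))),  s(h(one,A,one)) ≐ s(h(one,h(h(one,N,N),h(N,5,N),s(N)),one)).
Decompose h/3: 5 ≐ 5,  h(R,h(Y2,A,e),h(e,R,one)) ≐ L,  Y2 ≐ R.
Delete trivial equation 5 ≐ 5.
Bind L := h(R,h(Y2,A,e),h(e,R,one)); no other remaining equation mentions L.
Bind Y2 := R; substituting into the one remaining equation that mentions Y2 gives: s(h(R,2,N)) ≐ s(h(s(h(N,A,5)),one,h(e,e,2))). Substituting into the earlier binding gives L := h(R,h(R,A,e),h(e,R,one)).
Decompose s/1: h(R,2,N) ≐ h(s(h(N,A,5)),one,h(e,e,2)).
Decompose h/3: R ≐ s(h(N,A,5)),  2 ≐ one,  N ≐ h(e,e,2).
Bind R := s(h(N,A,5)); no other remaining equation mentions R. Substituting into the earlier bindings gives L := h(s(h(N,A,5)),h(s(h(N,A,5)),A,e),h(e,s(h(N,A,5)),one)), Y2 := s(h(N,A,5)).
Clash: constants 2 and one differ; no unifier exists.

FAIL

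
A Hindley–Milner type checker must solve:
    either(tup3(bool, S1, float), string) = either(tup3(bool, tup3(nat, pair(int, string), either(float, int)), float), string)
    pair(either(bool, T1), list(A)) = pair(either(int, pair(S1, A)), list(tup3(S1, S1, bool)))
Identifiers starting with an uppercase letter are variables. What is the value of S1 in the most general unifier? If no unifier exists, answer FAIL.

FAIL

Decompose either/2: tup3(bool, S1, float) = tup3(bool, tup3(nat, pair(int, string), either(float, int)), float),  string = string.
Decompose tup3/3: bool = bool,  S1 = tup3(nat, pair(int, string), either(float, int)),  float = float.
Delete trivial equation bool = bool.
Bind S1 := tup3(nat, pair(int, string), either(float, int)); substituting into the one remaining equation that mentions S1 gives: pair(either(bool, T1), list(A)) = pair(either(int, pair(tup3(nat, pair(int, string), either(float, int)), A)), list(tup3(tup3(nat, pair(int, string), either(float, int)), tup3(nat, pair(int, string), either(float, int)), bool))).
Delete trivial equation float = float.
Delete trivial equation string = string.
Decompose pair/2: either(bool, T1) = either(int, pair(tup3(nat, pair(int, string), either(float, int)), A)),  list(A) = list(tup3(tup3(nat, pair(int, string), either(float, int)), tup3(nat, pair(int, string), either(float, int)), bool)).
Decompose either/2: bool = int,  T1 = pair(tup3(nat, pair(int, string), either(float, int)), A).
Clash: constants bool and int differ; no unifier exists.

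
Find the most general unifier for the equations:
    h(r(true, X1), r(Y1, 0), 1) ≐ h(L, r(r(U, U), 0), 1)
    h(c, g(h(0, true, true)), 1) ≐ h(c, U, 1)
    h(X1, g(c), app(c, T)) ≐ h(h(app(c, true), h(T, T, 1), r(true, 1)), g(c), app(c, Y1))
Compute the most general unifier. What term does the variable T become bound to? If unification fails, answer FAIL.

r(g(h(0, true, true)), g(h(0, true, true)))

Decompose h/3: r(true, X1) ≐ L,  r(Y1, 0) ≐ r(r(U, U), 0),  1 ≐ 1.
Bind L := r(true, X1); no other remaining equation mentions L.
Decompose r/2: Y1 ≐ r(U, U),  0 ≐ 0.
Bind Y1 := r(U, U); substituting into the one remaining equation that mentions Y1 gives: h(X1, g(c), app(c, T)) ≐ h(h(app(c, true), h(T, T, 1), r(true, 1)), g(c), app(c, r(U, U))).
Delete trivial equation 0 ≐ 0.
Delete trivial equation 1 ≐ 1.
Decompose h/3: c ≐ c,  g(h(0, true, true)) ≐ U,  1 ≐ 1.
Delete trivial equation c ≐ c.
Bind U := g(h(0, true, true)); substituting into the one remaining equation that mentions U gives: h(X1, g(c), app(c, T)) ≐ h(h(app(c, true), h(T, T, 1), r(true, 1)), g(c), app(c, r(g(h(0, true, true)), g(h(0, true, true))))). Substituting into the earlier binding gives Y1 := r(g(h(0, true, true)), g(h(0, true, true))).
Delete trivial equation 1 ≐ 1.
Decompose h/3: X1 ≐ h(app(c, true), h(T, T, 1), r(true, 1)),  g(c) ≐ g(c),  app(c, T) ≐ app(c, r(g(h(0, true, true)), g(h(0, true, true)))).
Bind X1 := h(app(c, true), h(T, T, 1), r(true, 1)); no other remaining equation mentions X1. Substituting into the earlier binding gives L := r(true, h(app(c, true), h(T, T, 1), r(true, 1))).
Delete trivial equation g(c) ≐ g(c).
Decompose app/2: c ≐ c,  T ≐ r(g(h(0, true, true)), g(h(0, true, true))).
Delete trivial equation c ≐ c.
Bind T := r(g(h(0, true, true)), g(h(0, true, true))). Substituting into the earlier bindings gives L := r(true, h(app(c, true), h(r(g(h(0, true, true)), g(h(0, true, true))), r(g(h(0, true, true)), g(h(0, true, true))), 1), r(true, 1))), X1 := h(app(c, true), h(r(g(h(0, true, true)), g(h(0, true, true))), r(g(h(0, true, true)), g(h(0, true, true))), 1), r(true, 1)).
MGU = { L := r(true, h(app(c, true), h(r(g(h(0, true, true)), g(h(0, true, true))), r(g(h(0, true, true)), g(h(0, true, true))), 1), r(true, 1))), Y1 := r(g(h(0, true, true)), g(h(0, true, true))), U := g(h(0, true, true)), X1 := h(app(c, true), h(r(g(h(0, true, true)), g(h(0, true, true))), r(g(h(0, true, true)), g(h(0, true, true))), 1), r(true, 1)), T := r(g(h(0, true, true)), g(h(0, true, true))) }, so T := r(g(h(0, true, true)), g(h(0, true, true))).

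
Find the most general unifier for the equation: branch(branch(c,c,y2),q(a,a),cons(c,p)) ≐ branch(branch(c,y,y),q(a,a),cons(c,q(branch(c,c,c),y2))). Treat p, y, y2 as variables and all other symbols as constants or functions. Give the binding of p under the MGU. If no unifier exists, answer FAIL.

Decompose branch/3: branch(c,c,y2) ≐ branch(c,y,y),  q(a,a) ≐ q(a,a),  cons(c,p) ≐ cons(c,q(branch(c,c,c),y2)).
Decompose branch/3: c ≐ c,  c ≐ y,  y2 ≐ y.
Delete trivial equation c ≐ c.
Bind y := c; substituting into the one remaining equation that mentions y gives: y2 ≐ c.
Bind y2 := c; substituting into the one remaining equation that mentions y2 gives: cons(c,p) ≐ cons(c,q(branch(c,c,c),c)).
Delete trivial equation q(a,a) ≐ q(a,a).
Decompose cons/2: c ≐ c,  p ≐ q(branch(c,c,c),c).
Delete trivial equation c ≐ c.
Bind p := q(branch(c,c,c),c).
MGU = { y := c, y2 := c, p := q(branch(c,c,c),c) }, so p := q(branch(c,c,c),c).

q(branch(c,c,c),c)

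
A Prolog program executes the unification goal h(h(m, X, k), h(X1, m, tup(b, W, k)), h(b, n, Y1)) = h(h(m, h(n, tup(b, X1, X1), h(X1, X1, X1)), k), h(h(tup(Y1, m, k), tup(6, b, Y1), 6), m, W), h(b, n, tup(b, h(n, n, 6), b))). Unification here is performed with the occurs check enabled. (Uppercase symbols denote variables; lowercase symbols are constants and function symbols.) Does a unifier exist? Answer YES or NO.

NO

Decompose h/3: h(m, X, k) = h(m, h(n, tup(b, X1, X1), h(X1, X1, X1)), k),  h(X1, m, tup(b, W, k)) = h(h(tup(Y1, m, k), tup(6, b, Y1), 6), m, W),  h(b, n, Y1) = h(b, n, tup(b, h(n, n, 6), b)).
Decompose h/3: m = m,  X = h(n, tup(b, X1, X1), h(X1, X1, X1)),  k = k.
Delete trivial equation m = m.
Bind X := h(n, tup(b, X1, X1), h(X1, X1, X1)); no other remaining equation mentions X.
Delete trivial equation k = k.
Decompose h/3: X1 = h(tup(Y1, m, k), tup(6, b, Y1), 6),  m = m,  tup(b, W, k) = W.
Bind X1 := h(tup(Y1, m, k), tup(6, b, Y1), 6); no other remaining equation mentions X1. Substituting into the earlier binding gives X := h(n, tup(b, h(tup(Y1, m, k), tup(6, b, Y1), 6), h(tup(Y1, m, k), tup(6, b, Y1), 6)), h(h(tup(Y1, m, k), tup(6, b, Y1), 6), h(tup(Y1, m, k), tup(6, b, Y1), 6), h(tup(Y1, m, k), tup(6, b, Y1), 6))).
Delete trivial equation m = m.
Occurs check fails: W occurs in tup(b, W, k); the equation W = tup(b, W, k) has no finite solution.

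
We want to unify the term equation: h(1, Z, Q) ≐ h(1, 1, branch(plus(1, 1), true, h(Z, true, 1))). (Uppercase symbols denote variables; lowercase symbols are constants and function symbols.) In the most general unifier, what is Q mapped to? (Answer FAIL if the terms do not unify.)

branch(plus(1, 1), true, h(1, true, 1))

Decompose h/3: 1 ≐ 1,  Z ≐ 1,  Q ≐ branch(plus(1, 1), true, h(Z, true, 1)).
Delete trivial equation 1 ≐ 1.
Bind Z := 1; substituting into the remaining equation gives: Q ≐ branch(plus(1, 1), true, h(1, true, 1)).
Bind Q := branch(plus(1, 1), true, h(1, true, 1)).
MGU = { Z ↦ 1, Q ↦ branch(plus(1, 1), true, h(1, true, 1)) }, so Q ↦ branch(plus(1, 1), true, h(1, true, 1)).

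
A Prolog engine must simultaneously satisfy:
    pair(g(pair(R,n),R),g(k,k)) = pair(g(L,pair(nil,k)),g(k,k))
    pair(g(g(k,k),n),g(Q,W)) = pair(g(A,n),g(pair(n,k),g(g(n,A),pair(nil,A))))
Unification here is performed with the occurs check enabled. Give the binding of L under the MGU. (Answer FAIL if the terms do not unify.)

Decompose pair/2: g(pair(R,n),R) = g(L,pair(nil,k)),  g(k,k) = g(k,k).
Decompose g/2: pair(R,n) = L,  R = pair(nil,k).
Bind L := pair(R,n); no other remaining equation mentions L.
Bind R := pair(nil,k); no other remaining equation mentions R. Substituting into the earlier binding gives L := pair(pair(nil,k),n).
Delete trivial equation g(k,k) = g(k,k).
Decompose pair/2: g(g(k,k),n) = g(A,n),  g(Q,W) = g(pair(n,k),g(g(n,A),pair(nil,A))).
Decompose g/2: g(k,k) = A,  n = n.
Bind A := g(k,k); substituting into the one remaining equation that mentions A gives: g(Q,W) = g(pair(n,k),g(g(n,g(k,k)),pair(nil,g(k,k)))).
Delete trivial equation n = n.
Decompose g/2: Q = pair(n,k),  W = g(g(n,g(k,k)),pair(nil,g(k,k))).
Bind Q := pair(n,k); no other remaining equation mentions Q.
Bind W := g(g(n,g(k,k)),pair(nil,g(k,k))).
MGU = { L ↦ pair(pair(nil,k),n), R ↦ pair(nil,k), A ↦ g(k,k), Q ↦ pair(n,k), W ↦ g(g(n,g(k,k)),pair(nil,g(k,k))) }, so L ↦ pair(pair(nil,k),n).

pair(pair(nil,k),n)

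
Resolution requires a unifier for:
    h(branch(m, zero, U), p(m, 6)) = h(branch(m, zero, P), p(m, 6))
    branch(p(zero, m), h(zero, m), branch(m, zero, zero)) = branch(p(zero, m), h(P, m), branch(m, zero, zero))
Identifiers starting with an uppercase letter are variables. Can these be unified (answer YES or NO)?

Decompose h/2: branch(m, zero, U) = branch(m, zero, P),  p(m, 6) = p(m, 6).
Decompose branch/3: m = m,  zero = zero,  U = P.
Delete trivial equation m = m.
Delete trivial equation zero = zero.
Bind U := P; no other remaining equation mentions U.
Delete trivial equation p(m, 6) = p(m, 6).
Decompose branch/3: p(zero, m) = p(zero, m),  h(zero, m) = h(P, m),  branch(m, zero, zero) = branch(m, zero, zero).
Delete trivial equation p(zero, m) = p(zero, m).
Decompose h/2: zero = P,  m = m.
Bind P := zero; no other remaining equation mentions P. Substituting into the earlier binding gives U := zero.
Delete trivial equation m = m.
Delete trivial equation branch(m, zero, zero) = branch(m, zero, zero).
No equations remain and no clash or occurs-check failure arose, so a unifier exists.

YES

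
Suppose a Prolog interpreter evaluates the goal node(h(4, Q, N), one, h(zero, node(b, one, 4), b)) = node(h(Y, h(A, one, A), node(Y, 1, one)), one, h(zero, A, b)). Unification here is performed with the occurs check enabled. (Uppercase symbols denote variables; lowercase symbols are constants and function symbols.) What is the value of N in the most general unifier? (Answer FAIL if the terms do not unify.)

Decompose node/3: h(4, Q, N) = h(Y, h(A, one, A), node(Y, 1, one)),  one = one,  h(zero, node(b, one, 4), b) = h(zero, A, b).
Decompose h/3: 4 = Y,  Q = h(A, one, A),  N = node(Y, 1, one).
Bind Y := 4; substituting into the one remaining equation that mentions Y gives: N = node(4, 1, one).
Bind Q := h(A, one, A); no other remaining equation mentions Q.
Bind N := node(4, 1, one); no other remaining equation mentions N.
Delete trivial equation one = one.
Decompose h/3: zero = zero,  node(b, one, 4) = A,  b = b.
Delete trivial equation zero = zero.
Bind A := node(b, one, 4); no other remaining equation mentions A. Substituting into the earlier binding gives Q := h(node(b, one, 4), one, node(b, one, 4)).
Delete trivial equation b = b.
MGU = { Y -> 4, Q -> h(node(b, one, 4), one, node(b, one, 4)), N -> node(4, 1, one), A -> node(b, one, 4) }, so N -> node(4, 1, one).

node(4, 1, one)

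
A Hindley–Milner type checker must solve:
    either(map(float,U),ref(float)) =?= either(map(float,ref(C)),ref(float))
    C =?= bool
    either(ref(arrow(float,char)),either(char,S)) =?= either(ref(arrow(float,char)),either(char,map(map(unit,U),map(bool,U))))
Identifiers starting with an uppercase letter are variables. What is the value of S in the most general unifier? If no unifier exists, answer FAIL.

map(map(unit,ref(bool)),map(bool,ref(bool)))

Decompose either/2: map(float,U) =?= map(float,ref(C)),  ref(float) =?= ref(float).
Decompose map/2: float =?= float,  U =?= ref(C).
Delete trivial equation float =?= float.
Bind U := ref(C); substituting into the one remaining equation that mentions U gives: either(ref(arrow(float,char)),either(char,S)) =?= either(ref(arrow(float,char)),either(char,map(map(unit,ref(C)),map(bool,ref(C))))).
Delete trivial equation ref(float) =?= ref(float).
Bind C := bool; substituting into the remaining equation gives: either(ref(arrow(float,char)),either(char,S)) =?= either(ref(arrow(float,char)),either(char,map(map(unit,ref(bool)),map(bool,ref(bool))))). Substituting into the earlier binding gives U := ref(bool).
Decompose either/2: ref(arrow(float,char)) =?= ref(arrow(float,char)),  either(char,S) =?= either(char,map(map(unit,ref(bool)),map(bool,ref(bool)))).
Delete trivial equation ref(arrow(float,char)) =?= ref(arrow(float,char)).
Decompose either/2: char =?= char,  S =?= map(map(unit,ref(bool)),map(bool,ref(bool))).
Delete trivial equation char =?= char.
Bind S := map(map(unit,ref(bool)),map(bool,ref(bool))).
MGU = { U -> ref(bool), C -> bool, S -> map(map(unit,ref(bool)),map(bool,ref(bool))) }, so S -> map(map(unit,ref(bool)),map(bool,ref(bool))).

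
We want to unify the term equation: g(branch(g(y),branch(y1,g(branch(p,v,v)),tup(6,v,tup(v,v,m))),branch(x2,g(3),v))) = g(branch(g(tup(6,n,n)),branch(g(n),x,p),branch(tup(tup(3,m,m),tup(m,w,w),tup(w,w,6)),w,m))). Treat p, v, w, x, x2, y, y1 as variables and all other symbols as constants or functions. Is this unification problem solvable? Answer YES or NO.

Decompose g/1: branch(g(y),branch(y1,g(branch(p,v,v)),tup(6,v,tup(v,v,m))),branch(x2,g(3),v)) = branch(g(tup(6,n,n)),branch(g(n),x,p),branch(tup(tup(3,m,m),tup(m,w,w),tup(w,w,6)),w,m)).
Decompose branch/3: g(y) = g(tup(6,n,n)),  branch(y1,g(branch(p,v,v)),tup(6,v,tup(v,v,m))) = branch(g(n),x,p),  branch(x2,g(3),v) = branch(tup(tup(3,m,m),tup(m,w,w),tup(w,w,6)),w,m).
Decompose g/1: y = tup(6,n,n).
Bind y := tup(6,n,n); no other remaining equation mentions y.
Decompose branch/3: y1 = g(n),  g(branch(p,v,v)) = x,  tup(6,v,tup(v,v,m)) = p.
Bind y1 := g(n); no other remaining equation mentions y1.
Bind x := g(branch(p,v,v)); no other remaining equation mentions x.
Bind p := tup(6,v,tup(v,v,m)); no other remaining equation mentions p. Substituting into the earlier binding gives x := g(branch(tup(6,v,tup(v,v,m)),v,v)).
Decompose branch/3: x2 = tup(tup(3,m,m),tup(m,w,w),tup(w,w,6)),  g(3) = w,  v = m.
Bind x2 := tup(tup(3,m,m),tup(m,w,w),tup(w,w,6)); no other remaining equation mentions x2.
Bind w := g(3); no other remaining equation mentions w. Substituting into the earlier binding gives x2 := tup(tup(3,m,m),tup(m,g(3),g(3)),tup(g(3),g(3),6)).
Bind v := m. Substituting into the earlier bindings gives x := g(branch(tup(6,m,tup(m,m,m)),m,m)), p := tup(6,m,tup(m,m,m)).
No equations remain and no clash or occurs-check failure arose, so a unifier exists.

YES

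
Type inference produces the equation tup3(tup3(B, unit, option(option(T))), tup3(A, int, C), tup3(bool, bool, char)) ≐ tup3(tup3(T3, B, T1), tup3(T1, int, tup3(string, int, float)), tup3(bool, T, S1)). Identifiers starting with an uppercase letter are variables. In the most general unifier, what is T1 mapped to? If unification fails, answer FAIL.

Decompose tup3/3: tup3(B, unit, option(option(T))) ≐ tup3(T3, B, T1),  tup3(A, int, C) ≐ tup3(T1, int, tup3(string, int, float)),  tup3(bool, bool, char) ≐ tup3(bool, T, S1).
Decompose tup3/3: B ≐ T3,  unit ≐ B,  option(option(T)) ≐ T1.
Bind B := T3; substituting into the one remaining equation that mentions B gives: unit ≐ T3.
Bind T3 := unit; no other remaining equation mentions T3. Substituting into the earlier binding gives B := unit.
Bind T1 := option(option(T)); substituting into the one remaining equation that mentions T1 gives: tup3(A, int, C) ≐ tup3(option(option(T)), int, tup3(string, int, float)).
Decompose tup3/3: A ≐ option(option(T)),  int ≐ int,  C ≐ tup3(string, int, float).
Bind A := option(option(T)); no other remaining equation mentions A.
Delete trivial equation int ≐ int.
Bind C := tup3(string, int, float); no other remaining equation mentions C.
Decompose tup3/3: bool ≐ bool,  bool ≐ T,  char ≐ S1.
Delete trivial equation bool ≐ bool.
Bind T := bool; no other remaining equation mentions T. Substituting into the earlier bindings gives T1 := option(option(bool)), A := option(option(bool)).
Bind S1 := char.
MGU = { B -> unit, T3 -> unit, T1 -> option(option(bool)), A -> option(option(bool)), C -> tup3(string, int, float), T -> bool, S1 -> char }, so T1 -> option(option(bool)).

option(option(bool))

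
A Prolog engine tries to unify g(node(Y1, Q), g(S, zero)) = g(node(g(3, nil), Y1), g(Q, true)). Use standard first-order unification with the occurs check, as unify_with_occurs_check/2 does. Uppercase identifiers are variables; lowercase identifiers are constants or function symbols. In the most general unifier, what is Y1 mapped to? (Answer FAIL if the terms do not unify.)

FAIL

Decompose g/2: node(Y1, Q) = node(g(3, nil), Y1),  g(S, zero) = g(Q, true).
Decompose node/2: Y1 = g(3, nil),  Q = Y1.
Bind Y1 := g(3, nil); substituting into the one remaining equation that mentions Y1 gives: Q = g(3, nil).
Bind Q := g(3, nil); substituting into the remaining equation gives: g(S, zero) = g(g(3, nil), true).
Decompose g/2: S = g(3, nil),  zero = true.
Bind S := g(3, nil); no other remaining equation mentions S.
Clash: constants zero and true differ; no unifier exists.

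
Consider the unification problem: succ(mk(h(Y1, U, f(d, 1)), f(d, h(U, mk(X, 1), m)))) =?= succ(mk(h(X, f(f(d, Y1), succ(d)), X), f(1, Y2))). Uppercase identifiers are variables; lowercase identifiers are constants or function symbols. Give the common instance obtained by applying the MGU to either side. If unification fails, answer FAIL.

FAIL

Decompose succ/1: mk(h(Y1, U, f(d, 1)), f(d, h(U, mk(X, 1), m))) =?= mk(h(X, f(f(d, Y1), succ(d)), X), f(1, Y2)).
Decompose mk/2: h(Y1, U, f(d, 1)) =?= h(X, f(f(d, Y1), succ(d)), X),  f(d, h(U, mk(X, 1), m)) =?= f(1, Y2).
Decompose h/3: Y1 =?= X,  U =?= f(f(d, Y1), succ(d)),  f(d, 1) =?= X.
Bind Y1 := X; substituting into the one remaining equation that mentions Y1 gives: U =?= f(f(d, X), succ(d)).
Bind U := f(f(d, X), succ(d)); substituting into the one remaining equation that mentions U gives: f(d, h(f(f(d, X), succ(d)), mk(X, 1), m)) =?= f(1, Y2).
Bind X := f(d, 1); substituting into the remaining equation gives: f(d, h(f(f(d, f(d, 1)), succ(d)), mk(f(d, 1), 1), m)) =?= f(1, Y2). Substituting into the earlier bindings gives Y1 := f(d, 1), U := f(f(d, f(d, 1)), succ(d)).
Decompose f/2: d =?= 1,  h(f(f(d, f(d, 1)), succ(d)), mk(f(d, 1), 1), m) =?= Y2.
Clash: constants d and 1 differ; no unifier exists.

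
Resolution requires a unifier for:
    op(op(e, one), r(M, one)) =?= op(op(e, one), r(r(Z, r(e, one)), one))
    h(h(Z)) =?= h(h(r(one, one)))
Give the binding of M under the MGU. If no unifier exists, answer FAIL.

r(r(one, one), r(e, one))

Decompose op/2: op(e, one) =?= op(e, one),  r(M, one) =?= r(r(Z, r(e, one)), one).
Delete trivial equation op(e, one) =?= op(e, one).
Decompose r/2: M =?= r(Z, r(e, one)),  one =?= one.
Bind M := r(Z, r(e, one)); no other remaining equation mentions M.
Delete trivial equation one =?= one.
Decompose h/1: h(Z) =?= h(r(one, one)).
Decompose h/1: Z =?= r(one, one).
Bind Z := r(one, one). Substituting into the earlier binding gives M := r(r(one, one), r(e, one)).
MGU = { M ↦ r(r(one, one), r(e, one)), Z ↦ r(one, one) }, so M ↦ r(r(one, one), r(e, one)).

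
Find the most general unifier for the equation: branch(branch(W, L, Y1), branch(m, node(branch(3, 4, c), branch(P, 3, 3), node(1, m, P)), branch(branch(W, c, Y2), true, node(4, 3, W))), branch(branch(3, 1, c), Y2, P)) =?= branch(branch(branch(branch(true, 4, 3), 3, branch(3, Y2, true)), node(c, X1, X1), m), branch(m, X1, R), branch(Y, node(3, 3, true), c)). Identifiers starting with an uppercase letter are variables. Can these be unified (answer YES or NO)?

Decompose branch/3: branch(W, L, Y1) =?= branch(branch(branch(true, 4, 3), 3, branch(3, Y2, true)), node(c, X1, X1), m),  branch(m, node(branch(3, 4, c), branch(P, 3, 3), node(1, m, P)), branch(branch(W, c, Y2), true, node(4, 3, W))) =?= branch(m, X1, R),  branch(branch(3, 1, c), Y2, P) =?= branch(Y, node(3, 3, true), c).
Decompose branch/3: W =?= branch(branch(true, 4, 3), 3, branch(3, Y2, true)),  L =?= node(c, X1, X1),  Y1 =?= m.
Bind W := branch(branch(true, 4, 3), 3, branch(3, Y2, true)); substituting into the one remaining equation that mentions W gives: branch(m, node(branch(3, 4, c), branch(P, 3, 3), node(1, m, P)), branch(branch(branch(branch(true, 4, 3), 3, branch(3, Y2, true)), c, Y2), true, node(4, 3, branch(branch(true, 4, 3), 3, branch(3, Y2, true))))) =?= branch(m, X1, R).
Bind L := node(c, X1, X1); no other remaining equation mentions L.
Bind Y1 := m; no other remaining equation mentions Y1.
Decompose branch/3: m =?= m,  node(branch(3, 4, c), branch(P, 3, 3), node(1, m, P)) =?= X1,  branch(branch(branch(branch(true, 4, 3), 3, branch(3, Y2, true)), c, Y2), true, node(4, 3, branch(branch(true, 4, 3), 3, branch(3, Y2, true)))) =?= R.
Delete trivial equation m =?= m.
Bind X1 := node(branch(3, 4, c), branch(P, 3, 3), node(1, m, P)); no other remaining equation mentions X1. Substituting into the earlier binding gives L := node(c, node(branch(3, 4, c), branch(P, 3, 3), node(1, m, P)), node(branch(3, 4, c), branch(P, 3, 3), node(1, m, P))).
Bind R := branch(branch(branch(branch(true, 4, 3), 3, branch(3, Y2, true)), c, Y2), true, node(4, 3, branch(branch(true, 4, 3), 3, branch(3, Y2, true)))); no other remaining equation mentions R.
Decompose branch/3: branch(3, 1, c) =?= Y,  Y2 =?= node(3, 3, true),  P =?= c.
Bind Y := branch(3, 1, c); no other remaining equation mentions Y.
Bind Y2 := node(3, 3, true); no other remaining equation mentions Y2. Substituting into the earlier bindings gives W := branch(branch(true, 4, 3), 3, branch(3, node(3, 3, true), true)), R := branch(branch(branch(branch(true, 4, 3), 3, branch(3, node(3, 3, true), true)), c, node(3, 3, true)), true, node(4, 3, branch(branch(true, 4, 3), 3, branch(3, node(3, 3, true), true)))).
Bind P := c. Substituting into the earlier bindings gives L := node(c, node(branch(3, 4, c), branch(c, 3, 3), node(1, m, c)), node(branch(3, 4, c), branch(c, 3, 3), node(1, m, c))), X1 := node(branch(3, 4, c), branch(c, 3, 3), node(1, m, c)).
No equations remain and no clash or occurs-check failure arose, so a unifier exists.

YES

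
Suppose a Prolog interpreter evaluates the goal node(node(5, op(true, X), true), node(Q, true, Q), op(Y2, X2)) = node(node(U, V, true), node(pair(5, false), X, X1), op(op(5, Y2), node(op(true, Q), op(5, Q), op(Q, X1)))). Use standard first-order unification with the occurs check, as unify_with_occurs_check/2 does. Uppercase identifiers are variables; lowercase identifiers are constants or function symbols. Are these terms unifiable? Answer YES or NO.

Decompose node/3: node(5, op(true, X), true) = node(U, V, true),  node(Q, true, Q) = node(pair(5, false), X, X1),  op(Y2, X2) = op(op(5, Y2), node(op(true, Q), op(5, Q), op(Q, X1))).
Decompose node/3: 5 = U,  op(true, X) = V,  true = true.
Bind U := 5; no other remaining equation mentions U.
Bind V := op(true, X); no other remaining equation mentions V.
Delete trivial equation true = true.
Decompose node/3: Q = pair(5, false),  true = X,  Q = X1.
Bind Q := pair(5, false); substituting into the 2 remaining equations that mention Q gives: pair(5, false) = X1,  op(Y2, X2) = op(op(5, Y2), node(op(true, pair(5, false)), op(5, pair(5, false)), op(pair(5, false), X1))).
Bind X := true; no other remaining equation mentions X. Substituting into the earlier binding gives V := op(true, true).
Bind X1 := pair(5, false); substituting into the remaining equation gives: op(Y2, X2) = op(op(5, Y2), node(op(true, pair(5, false)), op(5, pair(5, false)), op(pair(5, false), pair(5, false)))).
Decompose op/2: Y2 = op(5, Y2),  X2 = node(op(true, pair(5, false)), op(5, pair(5, false)), op(pair(5, false), pair(5, false))).
Occurs check fails: Y2 occurs in op(5, Y2); the equation Y2 = op(5, Y2) has no finite solution.

NO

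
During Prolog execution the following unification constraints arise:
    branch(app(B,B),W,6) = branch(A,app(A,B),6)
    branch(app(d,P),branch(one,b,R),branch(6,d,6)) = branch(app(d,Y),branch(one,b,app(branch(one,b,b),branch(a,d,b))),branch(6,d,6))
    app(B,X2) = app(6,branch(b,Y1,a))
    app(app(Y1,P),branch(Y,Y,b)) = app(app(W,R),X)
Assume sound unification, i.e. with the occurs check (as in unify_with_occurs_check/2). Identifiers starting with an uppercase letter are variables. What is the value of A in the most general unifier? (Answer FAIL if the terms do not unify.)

Decompose branch/3: app(B,B) = A,  W = app(A,B),  6 = 6.
Bind A := app(B,B); substituting into the one remaining equation that mentions A gives: W = app(app(B,B),B).
Bind W := app(app(B,B),B); substituting into the one remaining equation that mentions W gives: app(app(Y1,P),branch(Y,Y,b)) = app(app(app(app(B,B),B),R),X).
Delete trivial equation 6 = 6.
Decompose branch/3: app(d,P) = app(d,Y),  branch(one,b,R) = branch(one,b,app(branch(one,b,b),branch(a,d,b))),  branch(6,d,6) = branch(6,d,6).
Decompose app/2: d = d,  P = Y.
Delete trivial equation d = d.
Bind P := Y; substituting into the one remaining equation that mentions P gives: app(app(Y1,Y),branch(Y,Y,b)) = app(app(app(app(B,B),B),R),X).
Decompose branch/3: one = one,  b = b,  R = app(branch(one,b,b),branch(a,d,b)).
Delete trivial equation one = one.
Delete trivial equation b = b.
Bind R := app(branch(one,b,b),branch(a,d,b)); substituting into the one remaining equation that mentions R gives: app(app(Y1,Y),branch(Y,Y,b)) = app(app(app(app(B,B),B),app(branch(one,b,b),branch(a,d,b))),X).
Delete trivial equation branch(6,d,6) = branch(6,d,6).
Decompose app/2: B = 6,  X2 = branch(b,Y1,a).
Bind B := 6; substituting into the one remaining equation that mentions B gives: app(app(Y1,Y),branch(Y,Y,b)) = app(app(app(app(6,6),6),app(branch(one,b,b),branch(a,d,b))),X). Substituting into the earlier bindings gives A := app(6,6), W := app(app(6,6),6).
Bind X2 := branch(b,Y1,a); no other remaining equation mentions X2.
Decompose app/2: app(Y1,Y) = app(app(app(6,6),6),app(branch(one,b,b),branch(a,d,b))),  branch(Y,Y,b) = X.
Decompose app/2: Y1 = app(app(6,6),6),  Y = app(branch(one,b,b),branch(a,d,b)).
Bind Y1 := app(app(6,6),6); no other remaining equation mentions Y1. Substituting into the earlier binding gives X2 := branch(b,app(app(6,6),6),a).
Bind Y := app(branch(one,b,b),branch(a,d,b)); substituting into the remaining equation gives: branch(app(branch(one,b,b),branch(a,d,b)),app(branch(one,b,b),branch(a,d,b)),b) = X. Substituting into the earlier binding gives P := app(branch(one,b,b),branch(a,d,b)).
Bind X := branch(app(branch(one,b,b),branch(a,d,b)),app(branch(one,b,b),branch(a,d,b)),b).
MGU = { A -> app(6,6), W -> app(app(6,6),6), P -> app(branch(one,b,b),branch(a,d,b)), R -> app(branch(one,b,b),branch(a,d,b)), B -> 6, X2 -> branch(b,app(app(6,6),6),a), Y1 -> app(app(6,6),6), Y -> app(branch(one,b,b),branch(a,d,b)), X -> branch(app(branch(one,b,b),branch(a,d,b)),app(branch(one,b,b),branch(a,d,b)),b) }, so A -> app(6,6).

app(6,6)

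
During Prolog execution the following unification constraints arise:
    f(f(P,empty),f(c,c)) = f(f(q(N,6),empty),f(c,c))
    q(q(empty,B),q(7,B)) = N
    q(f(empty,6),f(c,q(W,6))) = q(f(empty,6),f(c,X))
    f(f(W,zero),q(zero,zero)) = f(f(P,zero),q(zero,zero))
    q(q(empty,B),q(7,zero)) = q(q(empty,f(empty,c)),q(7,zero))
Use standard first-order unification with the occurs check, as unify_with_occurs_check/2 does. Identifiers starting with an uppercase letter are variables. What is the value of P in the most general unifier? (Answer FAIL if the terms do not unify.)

q(q(q(empty,f(empty,c)),q(7,f(empty,c))),6)

Decompose f/2: f(P,empty) = f(q(N,6),empty),  f(c,c) = f(c,c).
Decompose f/2: P = q(N,6),  empty = empty.
Bind P := q(N,6); substituting into the one remaining equation that mentions P gives: f(f(W,zero),q(zero,zero)) = f(f(q(N,6),zero),q(zero,zero)).
Delete trivial equation empty = empty.
Delete trivial equation f(c,c) = f(c,c).
Bind N := q(q(empty,B),q(7,B)); substituting into the one remaining equation that mentions N gives: f(f(W,zero),q(zero,zero)) = f(f(q(q(q(empty,B),q(7,B)),6),zero),q(zero,zero)). Substituting into the earlier binding gives P := q(q(q(empty,B),q(7,B)),6).
Decompose q/2: f(empty,6) = f(empty,6),  f(c,q(W,6)) = f(c,X).
Delete trivial equation f(empty,6) = f(empty,6).
Decompose f/2: c = c,  q(W,6) = X.
Delete trivial equation c = c.
Bind X := q(W,6); no other remaining equation mentions X.
Decompose f/2: f(W,zero) = f(q(q(q(empty,B),q(7,B)),6),zero),  q(zero,zero) = q(zero,zero).
Decompose f/2: W = q(q(q(empty,B),q(7,B)),6),  zero = zero.
Bind W := q(q(q(empty,B),q(7,B)),6); no other remaining equation mentions W. Substituting into the earlier binding gives X := q(q(q(q(empty,B),q(7,B)),6),6).
Delete trivial equation zero = zero.
Delete trivial equation q(zero,zero) = q(zero,zero).
Decompose q/2: q(empty,B) = q(empty,f(empty,c)),  q(7,zero) = q(7,zero).
Decompose q/2: empty = empty,  B = f(empty,c).
Delete trivial equation empty = empty.
Bind B := f(empty,c); no other remaining equation mentions B. Substituting into the earlier bindings gives P := q(q(q(empty,f(empty,c)),q(7,f(empty,c))),6), N := q(q(empty,f(empty,c)),q(7,f(empty,c))), X := q(q(q(q(empty,f(empty,c)),q(7,f(empty,c))),6),6), W := q(q(q(empty,f(empty,c)),q(7,f(empty,c))),6).
Delete trivial equation q(7,zero) = q(7,zero).
MGU = { P = q(q(q(empty,f(empty,c)),q(7,f(empty,c))),6), N = q(q(empty,f(empty,c)),q(7,f(empty,c))), X = q(q(q(q(empty,f(empty,c)),q(7,f(empty,c))),6),6), W = q(q(q(empty,f(empty,c)),q(7,f(empty,c))),6), B = f(empty,c) }, so P = q(q(q(empty,f(empty,c)),q(7,f(empty,c))),6).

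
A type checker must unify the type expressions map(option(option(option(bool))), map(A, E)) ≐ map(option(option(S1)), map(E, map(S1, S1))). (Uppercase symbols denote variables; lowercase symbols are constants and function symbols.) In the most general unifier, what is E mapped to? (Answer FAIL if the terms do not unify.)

Decompose map/2: option(option(option(bool))) ≐ option(option(S1)),  map(A, E) ≐ map(E, map(S1, S1)).
Decompose option/1: option(option(bool)) ≐ option(S1).
Decompose option/1: option(bool) ≐ S1.
Bind S1 := option(bool); substituting into the remaining equation gives: map(A, E) ≐ map(E, map(option(bool), option(bool))).
Decompose map/2: A ≐ E,  E ≐ map(option(bool), option(bool)).
Bind A := E; no other remaining equation mentions A.
Bind E := map(option(bool), option(bool)). Substituting into the earlier binding gives A := map(option(bool), option(bool)).
MGU = { S1 ↦ option(bool), A ↦ map(option(bool), option(bool)), E ↦ map(option(bool), option(bool)) }, so E ↦ map(option(bool), option(bool)).

map(option(bool), option(bool))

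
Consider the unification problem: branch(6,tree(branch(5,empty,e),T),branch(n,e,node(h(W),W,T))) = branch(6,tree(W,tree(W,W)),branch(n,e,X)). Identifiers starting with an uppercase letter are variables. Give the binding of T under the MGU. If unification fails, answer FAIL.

Decompose branch/3: 6 = 6,  tree(branch(5,empty,e),T) = tree(W,tree(W,W)),  branch(n,e,node(h(W),W,T)) = branch(n,e,X).
Delete trivial equation 6 = 6.
Decompose tree/2: branch(5,empty,e) = W,  T = tree(W,W).
Bind W := branch(5,empty,e); substituting into the remaining equations gives: T = tree(branch(5,empty,e),branch(5,empty,e)),  branch(n,e,node(h(branch(5,empty,e)),branch(5,empty,e),T)) = branch(n,e,X).
Bind T := tree(branch(5,empty,e),branch(5,empty,e)); substituting into the remaining equation gives: branch(n,e,node(h(branch(5,empty,e)),branch(5,empty,e),tree(branch(5,empty,e),branch(5,empty,e)))) = branch(n,e,X).
Decompose branch/3: n = n,  e = e,  node(h(branch(5,empty,e)),branch(5,empty,e),tree(branch(5,empty,e),branch(5,empty,e))) = X.
Delete trivial equation n = n.
Delete trivial equation e = e.
Bind X := node(h(branch(5,empty,e)),branch(5,empty,e),tree(branch(5,empty,e),branch(5,empty,e))).
MGU = { W ↦ branch(5,empty,e), T ↦ tree(branch(5,empty,e),branch(5,empty,e)), X ↦ node(h(branch(5,empty,e)),branch(5,empty,e),tree(branch(5,empty,e),branch(5,empty,e))) }, so T ↦ tree(branch(5,empty,e),branch(5,empty,e)).

tree(branch(5,empty,e),branch(5,empty,e))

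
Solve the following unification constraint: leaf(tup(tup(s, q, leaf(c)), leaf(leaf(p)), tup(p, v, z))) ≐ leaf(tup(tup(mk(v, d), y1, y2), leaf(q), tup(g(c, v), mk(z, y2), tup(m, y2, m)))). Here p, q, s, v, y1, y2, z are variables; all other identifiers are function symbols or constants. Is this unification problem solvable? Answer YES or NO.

Decompose leaf/1: tup(tup(s, q, leaf(c)), leaf(leaf(p)), tup(p, v, z)) ≐ tup(tup(mk(v, d), y1, y2), leaf(q), tup(g(c, v), mk(z, y2), tup(m, y2, m))).
Decompose tup/3: tup(s, q, leaf(c)) ≐ tup(mk(v, d), y1, y2),  leaf(leaf(p)) ≐ leaf(q),  tup(p, v, z) ≐ tup(g(c, v), mk(z, y2), tup(m, y2, m)).
Decompose tup/3: s ≐ mk(v, d),  q ≐ y1,  leaf(c) ≐ y2.
Bind s := mk(v, d); no other remaining equation mentions s.
Bind q := y1; substituting into the one remaining equation that mentions q gives: leaf(leaf(p)) ≐ leaf(y1).
Bind y2 := leaf(c); substituting into the one remaining equation that mentions y2 gives: tup(p, v, z) ≐ tup(g(c, v), mk(z, leaf(c)), tup(m, leaf(c), m)).
Decompose leaf/1: leaf(p) ≐ y1.
Bind y1 := leaf(p); no other remaining equation mentions y1. Substituting into the earlier binding gives q := leaf(p).
Decompose tup/3: p ≐ g(c, v),  v ≐ mk(z, leaf(c)),  z ≐ tup(m, leaf(c), m).
Bind p := g(c, v); no other remaining equation mentions p. Substituting into the earlier bindings gives q := leaf(g(c, v)), y1 := leaf(g(c, v)).
Bind v := mk(z, leaf(c)); no other remaining equation mentions v. Substituting into the earlier bindings gives s := mk(mk(z, leaf(c)), d), q := leaf(g(c, mk(z, leaf(c)))), y1 := leaf(g(c, mk(z, leaf(c)))), p := g(c, mk(z, leaf(c))).
Bind z := tup(m, leaf(c), m). Substituting into the earlier bindings gives s := mk(mk(tup(m, leaf(c), m), leaf(c)), d), q := leaf(g(c, mk(tup(m, leaf(c), m), leaf(c)))), y1 := leaf(g(c, mk(tup(m, leaf(c), m), leaf(c)))), p := g(c, mk(tup(m, leaf(c), m), leaf(c))), v := mk(tup(m, leaf(c), m), leaf(c)).
No equations remain and no clash or occurs-check failure arose, so a unifier exists.

YES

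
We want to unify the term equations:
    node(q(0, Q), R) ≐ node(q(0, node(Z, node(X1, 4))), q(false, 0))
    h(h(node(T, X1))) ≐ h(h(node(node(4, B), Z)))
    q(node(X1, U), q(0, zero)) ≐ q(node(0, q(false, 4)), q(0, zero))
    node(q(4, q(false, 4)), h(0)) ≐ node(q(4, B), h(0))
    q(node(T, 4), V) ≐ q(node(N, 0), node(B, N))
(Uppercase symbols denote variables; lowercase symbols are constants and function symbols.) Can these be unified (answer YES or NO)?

Decompose node/2: q(0, Q) ≐ q(0, node(Z, node(X1, 4))),  R ≐ q(false, 0).
Decompose q/2: 0 ≐ 0,  Q ≐ node(Z, node(X1, 4)).
Delete trivial equation 0 ≐ 0.
Bind Q := node(Z, node(X1, 4)); no other remaining equation mentions Q.
Bind R := q(false, 0); no other remaining equation mentions R.
Decompose h/1: h(node(T, X1)) ≐ h(node(node(4, B), Z)).
Decompose h/1: node(T, X1) ≐ node(node(4, B), Z).
Decompose node/2: T ≐ node(4, B),  X1 ≐ Z.
Bind T := node(4, B); substituting into the one remaining equation that mentions T gives: q(node(node(4, B), 4), V) ≐ q(node(N, 0), node(B, N)).
Bind X1 := Z; substituting into the one remaining equation that mentions X1 gives: q(node(Z, U), q(0, zero)) ≐ q(node(0, q(false, 4)), q(0, zero)). Substituting into the earlier binding gives Q := node(Z, node(Z, 4)).
Decompose q/2: node(Z, U) ≐ node(0, q(false, 4)),  q(0, zero) ≐ q(0, zero).
Decompose node/2: Z ≐ 0,  U ≐ q(false, 4).
Bind Z := 0; no other remaining equation mentions Z. Substituting into the earlier bindings gives Q := node(0, node(0, 4)), X1 := 0.
Bind U := q(false, 4); no other remaining equation mentions U.
Delete trivial equation q(0, zero) ≐ q(0, zero).
Decompose node/2: q(4, q(false, 4)) ≐ q(4, B),  h(0) ≐ h(0).
Decompose q/2: 4 ≐ 4,  q(false, 4) ≐ B.
Delete trivial equation 4 ≐ 4.
Bind B := q(false, 4); substituting into the one remaining equation that mentions B gives: q(node(node(4, q(false, 4)), 4), V) ≐ q(node(N, 0), node(q(false, 4), N)). Substituting into the earlier binding gives T := node(4, q(false, 4)).
Delete trivial equation h(0) ≐ h(0).
Decompose q/2: node(node(4, q(false, 4)), 4) ≐ node(N, 0),  V ≐ node(q(false, 4), N).
Decompose node/2: node(4, q(false, 4)) ≐ N,  4 ≐ 0.
Bind N := node(4, q(false, 4)); substituting into the one remaining equation that mentions N gives: V ≐ node(q(false, 4), node(4, q(false, 4))).
Clash: constants 4 and 0 differ; no unifier exists.

NO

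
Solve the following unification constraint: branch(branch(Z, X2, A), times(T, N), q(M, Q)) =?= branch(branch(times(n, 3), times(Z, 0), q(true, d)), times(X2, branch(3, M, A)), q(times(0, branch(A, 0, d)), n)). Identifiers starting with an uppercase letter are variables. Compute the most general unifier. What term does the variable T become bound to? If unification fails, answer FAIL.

times(times(n, 3), 0)

Decompose branch/3: branch(Z, X2, A) =?= branch(times(n, 3), times(Z, 0), q(true, d)),  times(T, N) =?= times(X2, branch(3, M, A)),  q(M, Q) =?= q(times(0, branch(A, 0, d)), n).
Decompose branch/3: Z =?= times(n, 3),  X2 =?= times(Z, 0),  A =?= q(true, d).
Bind Z := times(n, 3); substituting into the one remaining equation that mentions Z gives: X2 =?= times(times(n, 3), 0).
Bind X2 := times(times(n, 3), 0); substituting into the one remaining equation that mentions X2 gives: times(T, N) =?= times(times(times(n, 3), 0), branch(3, M, A)).
Bind A := q(true, d); substituting into the remaining equations gives: times(T, N) =?= times(times(times(n, 3), 0), branch(3, M, q(true, d))),  q(M, Q) =?= q(times(0, branch(q(true, d), 0, d)), n).
Decompose times/2: T =?= times(times(n, 3), 0),  N =?= branch(3, M, q(true, d)).
Bind T := times(times(n, 3), 0); no other remaining equation mentions T.
Bind N := branch(3, M, q(true, d)); no other remaining equation mentions N.
Decompose q/2: M =?= times(0, branch(q(true, d), 0, d)),  Q =?= n.
Bind M := times(0, branch(q(true, d), 0, d)); no other remaining equation mentions M. Substituting into the earlier binding gives N := branch(3, times(0, branch(q(true, d), 0, d)), q(true, d)).
Bind Q := n.
MGU = { Z -> times(n, 3), X2 -> times(times(n, 3), 0), A -> q(true, d), T -> times(times(n, 3), 0), N -> branch(3, times(0, branch(q(true, d), 0, d)), q(true, d)), M -> times(0, branch(q(true, d), 0, d)), Q -> n }, so T -> times(times(n, 3), 0).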